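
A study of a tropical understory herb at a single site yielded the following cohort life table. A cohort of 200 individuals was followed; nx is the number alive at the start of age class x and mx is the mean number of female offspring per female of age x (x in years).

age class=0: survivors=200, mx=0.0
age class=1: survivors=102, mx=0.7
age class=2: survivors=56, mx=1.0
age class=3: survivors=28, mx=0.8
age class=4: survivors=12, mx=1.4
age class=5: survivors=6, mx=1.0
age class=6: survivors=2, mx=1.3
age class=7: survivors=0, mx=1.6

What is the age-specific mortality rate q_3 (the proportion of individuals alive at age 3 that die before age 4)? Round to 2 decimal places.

0.57

lx = nx/n0 = nx/200: 1, 0.51, 0.28, 0.14, 0.06, 0.03, 0.01, 0
q_3 = (l_3 − l_4) / l_3 = (0.14 − 0.06) / 0.14
     = 0.08 / 0.14 = 0.571429… → 0.57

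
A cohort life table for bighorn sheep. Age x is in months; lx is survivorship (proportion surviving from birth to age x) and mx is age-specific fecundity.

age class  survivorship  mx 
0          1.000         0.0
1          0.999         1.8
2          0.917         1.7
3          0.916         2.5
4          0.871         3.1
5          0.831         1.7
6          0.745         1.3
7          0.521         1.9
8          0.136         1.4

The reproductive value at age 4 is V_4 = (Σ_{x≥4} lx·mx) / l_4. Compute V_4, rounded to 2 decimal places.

7.19

lx·mx for x ≥ 4: 2.7001, 1.4127, 0.9685, 0.9899, 0.1904 → sum = 6.2616
V_4 = 6.2616 / l_4 = 6.2616 / 0.871 = 7.188978… → 7.19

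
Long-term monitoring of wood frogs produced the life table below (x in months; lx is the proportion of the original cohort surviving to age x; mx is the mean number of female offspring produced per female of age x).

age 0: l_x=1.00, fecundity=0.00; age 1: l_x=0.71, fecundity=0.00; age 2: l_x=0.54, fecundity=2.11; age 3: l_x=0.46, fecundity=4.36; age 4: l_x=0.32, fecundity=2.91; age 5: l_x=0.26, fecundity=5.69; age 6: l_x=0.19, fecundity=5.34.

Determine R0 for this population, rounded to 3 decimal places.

lx·mx by age: 0, 0, 1.1394, 2.0056, 0.9312, 1.4794, 1.0146
R0 = Σ lx·mx = 6.5702 → 6.570

6.570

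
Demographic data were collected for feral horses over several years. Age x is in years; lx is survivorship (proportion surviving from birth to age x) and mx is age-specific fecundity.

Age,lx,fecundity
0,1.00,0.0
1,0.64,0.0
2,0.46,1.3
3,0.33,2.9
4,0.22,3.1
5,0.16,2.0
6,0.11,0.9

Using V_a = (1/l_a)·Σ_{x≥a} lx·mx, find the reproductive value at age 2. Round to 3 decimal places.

lx·mx for x ≥ 2: 0.598, 0.957, 0.682, 0.32, 0.099 → sum = 2.656
V_2 = 2.656 / l_2 = 2.656 / 0.46 = 5.773913… → 5.774

5.774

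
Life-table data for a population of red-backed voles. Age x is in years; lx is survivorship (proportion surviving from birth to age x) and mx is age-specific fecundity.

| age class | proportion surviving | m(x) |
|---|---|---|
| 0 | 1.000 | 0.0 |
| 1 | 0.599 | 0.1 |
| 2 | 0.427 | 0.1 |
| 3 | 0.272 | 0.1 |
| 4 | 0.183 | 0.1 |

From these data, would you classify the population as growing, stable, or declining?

declining

R0 = Σ lx·mx = 0 + 0.0599 + 0.0427 + 0.0272 + 0.0183 = 0.1481
R0 < 1, so the population is declining.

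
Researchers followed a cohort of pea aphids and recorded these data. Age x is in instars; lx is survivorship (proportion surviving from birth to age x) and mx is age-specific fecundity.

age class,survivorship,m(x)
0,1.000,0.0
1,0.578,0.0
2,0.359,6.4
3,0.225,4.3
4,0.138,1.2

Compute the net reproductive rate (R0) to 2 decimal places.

3.43

lx·mx by age: 0, 0, 2.2976, 0.9675, 0.1656
R0 = Σ lx·mx = 3.4307 → 3.43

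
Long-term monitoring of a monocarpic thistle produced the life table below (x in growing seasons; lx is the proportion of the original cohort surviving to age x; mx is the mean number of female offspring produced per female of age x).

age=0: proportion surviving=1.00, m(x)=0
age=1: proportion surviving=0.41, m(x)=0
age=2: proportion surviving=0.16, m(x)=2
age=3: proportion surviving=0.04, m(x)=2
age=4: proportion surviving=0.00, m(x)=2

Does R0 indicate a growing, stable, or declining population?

R0 = Σ lx·mx = 0 + 0 + 0.32 + 0.08 + 0 = 0.4
R0 < 1, so the population is declining.

declining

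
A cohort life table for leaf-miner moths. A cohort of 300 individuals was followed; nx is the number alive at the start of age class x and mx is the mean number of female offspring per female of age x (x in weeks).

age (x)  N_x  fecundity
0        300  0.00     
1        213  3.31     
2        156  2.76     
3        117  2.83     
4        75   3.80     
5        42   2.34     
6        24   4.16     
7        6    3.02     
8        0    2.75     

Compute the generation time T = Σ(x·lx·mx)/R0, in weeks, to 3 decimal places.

lx = nx/n0 = nx/300: 1, 0.71, 0.52, 0.39, 0.25, 0.14, 0.08, 0.02, 0
lx·mx: 0, 2.3501, 1.4352, 1.1037, 0.95, 0.3276, 0.3328, 0.0604, 0 → R0 = 6.5598
x·lx·mx: 0, 2.3501, 2.8704, 3.3111, 3.8, 1.638, 1.9968, 0.4228, 0 → Σ = 16.3892
T = 16.3892 / 6.5598 = 2.49843… → 2.498

2.498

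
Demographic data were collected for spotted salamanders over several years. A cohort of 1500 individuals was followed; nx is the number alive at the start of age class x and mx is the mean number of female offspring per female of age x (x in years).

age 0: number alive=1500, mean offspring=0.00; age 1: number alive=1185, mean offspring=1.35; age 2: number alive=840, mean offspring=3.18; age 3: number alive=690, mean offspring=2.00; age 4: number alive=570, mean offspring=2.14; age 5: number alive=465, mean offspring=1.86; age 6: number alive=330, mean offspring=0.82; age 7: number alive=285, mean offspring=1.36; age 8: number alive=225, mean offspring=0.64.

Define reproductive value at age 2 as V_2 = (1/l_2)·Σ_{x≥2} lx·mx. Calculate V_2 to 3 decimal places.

8.260

lx = nx/n0 = nx/1500: 1, 0.79, 0.56, 0.46, 0.38, 0.31, 0.22, 0.19, 0.15
lx·mx for x ≥ 2: 1.7808, 0.92, 0.8132, 0.5766, 0.1804, 0.2584, 0.096 → sum = 4.6254
V_2 = 4.6254 / l_2 = 4.6254 / 0.56 = 8.259643… → 8.260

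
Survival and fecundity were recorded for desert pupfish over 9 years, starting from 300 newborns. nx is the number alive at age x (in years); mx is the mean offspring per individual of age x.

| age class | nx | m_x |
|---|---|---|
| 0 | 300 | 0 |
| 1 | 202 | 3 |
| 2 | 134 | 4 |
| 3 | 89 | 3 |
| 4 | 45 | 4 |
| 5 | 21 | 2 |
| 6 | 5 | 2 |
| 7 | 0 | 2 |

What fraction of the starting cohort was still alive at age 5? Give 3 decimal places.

0.070

l_5 = n_5/n_0 = 21/300 = 0.07 → 0.070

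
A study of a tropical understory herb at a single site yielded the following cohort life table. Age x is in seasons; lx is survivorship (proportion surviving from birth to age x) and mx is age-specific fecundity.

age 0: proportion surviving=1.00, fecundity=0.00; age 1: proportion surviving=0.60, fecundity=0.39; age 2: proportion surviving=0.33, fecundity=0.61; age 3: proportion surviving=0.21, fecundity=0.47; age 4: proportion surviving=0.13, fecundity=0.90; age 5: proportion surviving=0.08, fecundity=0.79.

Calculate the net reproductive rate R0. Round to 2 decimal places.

0.71

lx·mx by age: 0, 0.234, 0.2013, 0.0987, 0.117, 0.0632
R0 = Σ lx·mx = 0.7142 → 0.71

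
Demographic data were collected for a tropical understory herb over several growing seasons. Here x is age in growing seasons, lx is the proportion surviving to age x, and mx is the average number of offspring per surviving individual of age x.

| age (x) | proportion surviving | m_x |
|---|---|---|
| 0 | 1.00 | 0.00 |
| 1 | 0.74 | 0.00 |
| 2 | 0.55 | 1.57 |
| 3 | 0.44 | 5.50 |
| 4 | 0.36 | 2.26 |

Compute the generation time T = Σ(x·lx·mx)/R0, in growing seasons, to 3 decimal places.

2.988

lx·mx: 0, 0, 0.8635, 2.42, 0.8136 → R0 = 4.0971
x·lx·mx: 0, 0, 1.727, 7.26, 3.2544 → Σ = 12.2414
T = 12.2414 / 4.0971 = 2.987821… → 2.988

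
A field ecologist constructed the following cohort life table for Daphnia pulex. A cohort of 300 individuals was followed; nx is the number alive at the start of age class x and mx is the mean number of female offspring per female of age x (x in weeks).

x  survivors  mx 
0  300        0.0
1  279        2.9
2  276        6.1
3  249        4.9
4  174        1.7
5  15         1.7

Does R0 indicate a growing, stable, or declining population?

growing

lx = nx/n0 = nx/300: 1, 0.93, 0.92, 0.83, 0.58, 0.05
R0 = Σ lx·mx = 0 + 2.697 + 5.612 + 4.067 + 0.986 + 0.085 = 13.447
R0 > 1, so the population is growing.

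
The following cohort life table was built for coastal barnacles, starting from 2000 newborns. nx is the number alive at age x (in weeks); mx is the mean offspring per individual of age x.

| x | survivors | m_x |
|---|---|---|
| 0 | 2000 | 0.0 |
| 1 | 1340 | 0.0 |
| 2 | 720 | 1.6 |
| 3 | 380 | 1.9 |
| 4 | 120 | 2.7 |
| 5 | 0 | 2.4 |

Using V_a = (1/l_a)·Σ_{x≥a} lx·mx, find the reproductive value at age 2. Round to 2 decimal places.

3.05

lx = nx/n0 = nx/2000: 1, 0.67, 0.36, 0.19, 0.06, 0
lx·mx for x ≥ 2: 0.576, 0.361, 0.162, 0 → sum = 1.099
V_2 = 1.099 / l_2 = 1.099 / 0.36 = 3.052778… → 3.05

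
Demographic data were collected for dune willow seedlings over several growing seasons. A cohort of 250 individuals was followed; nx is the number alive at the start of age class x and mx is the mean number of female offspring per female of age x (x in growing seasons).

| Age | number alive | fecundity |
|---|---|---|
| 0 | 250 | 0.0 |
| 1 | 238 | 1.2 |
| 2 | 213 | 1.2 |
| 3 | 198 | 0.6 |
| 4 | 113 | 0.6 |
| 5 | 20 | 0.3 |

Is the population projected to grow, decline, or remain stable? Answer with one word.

lx = nx/n0 = nx/250: 1, 0.952, 0.852, 0.792, 0.452, 0.08
R0 = Σ lx·mx = 0 + 1.1424 + 1.0224 + 0.4752 + 0.2712 + 0.024 = 2.9352
R0 > 1, so the population is growing.

growing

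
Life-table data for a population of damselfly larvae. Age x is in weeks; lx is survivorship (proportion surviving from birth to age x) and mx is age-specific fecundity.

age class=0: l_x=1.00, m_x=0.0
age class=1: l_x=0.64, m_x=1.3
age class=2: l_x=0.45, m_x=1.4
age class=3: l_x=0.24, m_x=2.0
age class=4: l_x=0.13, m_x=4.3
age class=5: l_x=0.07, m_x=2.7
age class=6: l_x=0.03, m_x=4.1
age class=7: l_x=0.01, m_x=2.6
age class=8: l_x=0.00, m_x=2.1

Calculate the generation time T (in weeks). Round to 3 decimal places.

lx·mx: 0, 0.832, 0.63, 0.48, 0.559, 0.189, 0.123, 0.026, 0 → R0 = 2.839
x·lx·mx: 0, 0.832, 1.26, 1.44, 2.236, 0.945, 0.738, 0.182, 0 → Σ = 7.633
T = 7.633 / 2.839 = 2.688623… → 2.689

2.689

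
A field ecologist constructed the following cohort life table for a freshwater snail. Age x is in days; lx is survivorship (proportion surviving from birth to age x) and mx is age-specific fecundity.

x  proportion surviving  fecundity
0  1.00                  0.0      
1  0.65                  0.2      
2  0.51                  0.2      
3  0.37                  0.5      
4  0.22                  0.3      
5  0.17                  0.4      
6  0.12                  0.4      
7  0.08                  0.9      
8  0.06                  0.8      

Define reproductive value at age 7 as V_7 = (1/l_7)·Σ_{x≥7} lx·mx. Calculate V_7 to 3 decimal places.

1.500

lx·mx for x ≥ 7: 0.072, 0.048 → sum = 0.12
V_7 = 0.12 / l_7 = 0.12 / 0.08 = 1.5 → 1.500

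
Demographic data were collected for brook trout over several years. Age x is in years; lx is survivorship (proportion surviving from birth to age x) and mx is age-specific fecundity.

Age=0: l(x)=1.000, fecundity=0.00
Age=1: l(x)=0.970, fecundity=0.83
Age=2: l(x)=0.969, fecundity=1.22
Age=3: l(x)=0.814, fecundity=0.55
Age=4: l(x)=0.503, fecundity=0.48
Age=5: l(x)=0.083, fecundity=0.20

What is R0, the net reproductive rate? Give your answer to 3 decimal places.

2.693

lx·mx by age: 0, 0.8051, 1.18218, 0.4477, 0.24144, 0.0166
R0 = Σ lx·mx = 2.69302 → 2.693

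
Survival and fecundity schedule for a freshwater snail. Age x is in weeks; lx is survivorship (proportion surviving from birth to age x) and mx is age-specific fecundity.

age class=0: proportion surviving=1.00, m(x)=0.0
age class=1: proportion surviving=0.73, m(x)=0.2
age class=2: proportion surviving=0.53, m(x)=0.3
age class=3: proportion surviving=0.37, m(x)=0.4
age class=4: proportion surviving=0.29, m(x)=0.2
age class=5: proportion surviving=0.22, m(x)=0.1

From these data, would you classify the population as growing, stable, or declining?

declining

R0 = Σ lx·mx = 0 + 0.146 + 0.159 + 0.148 + 0.058 + 0.022 = 0.533
R0 < 1, so the population is declining.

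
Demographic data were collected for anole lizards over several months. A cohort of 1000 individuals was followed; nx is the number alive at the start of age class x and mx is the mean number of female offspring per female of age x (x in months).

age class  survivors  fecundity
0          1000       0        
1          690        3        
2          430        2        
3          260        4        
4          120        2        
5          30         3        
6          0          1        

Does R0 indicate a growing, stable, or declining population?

lx = nx/n0 = nx/1000: 1, 0.69, 0.43, 0.26, 0.12, 0.03, 0
R0 = Σ lx·mx = 0 + 2.07 + 0.86 + 1.04 + 0.24 + 0.09 + 0 = 4.3
R0 > 1, so the population is growing.

growing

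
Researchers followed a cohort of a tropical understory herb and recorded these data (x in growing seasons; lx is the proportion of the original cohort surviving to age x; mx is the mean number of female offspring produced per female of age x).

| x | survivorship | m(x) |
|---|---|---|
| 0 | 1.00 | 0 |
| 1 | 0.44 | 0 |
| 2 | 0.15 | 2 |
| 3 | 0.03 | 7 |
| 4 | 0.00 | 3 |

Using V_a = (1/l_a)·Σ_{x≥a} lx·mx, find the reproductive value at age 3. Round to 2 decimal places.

lx·mx for x ≥ 3: 0.21, 0 → sum = 0.21
V_3 = 0.21 / l_3 = 0.21 / 0.03 = 7 → 7.00

7.00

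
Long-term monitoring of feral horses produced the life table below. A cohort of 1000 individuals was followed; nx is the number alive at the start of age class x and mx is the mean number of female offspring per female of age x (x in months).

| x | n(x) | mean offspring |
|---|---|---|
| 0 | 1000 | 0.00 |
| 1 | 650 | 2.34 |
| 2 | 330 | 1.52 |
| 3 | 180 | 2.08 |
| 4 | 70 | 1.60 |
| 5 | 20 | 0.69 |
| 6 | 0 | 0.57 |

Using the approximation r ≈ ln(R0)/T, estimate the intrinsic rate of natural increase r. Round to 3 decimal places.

0.561

lx = nx/n0 = nx/1000: 1, 0.65, 0.33, 0.18, 0.07, 0.02, 0
R0 = Σ lx·mx = 0 + 1.521 + 0.5016 + 0.3744 + 0.112 + 0.0138 + 0 = 2.5228
Σ x·lx·mx = 4.1644; T = 4.1644/2.5228 = 1.65071…
r ≈ ln(R0)/T = ln(2.5228)/1.65071… = 0.56059… → 0.561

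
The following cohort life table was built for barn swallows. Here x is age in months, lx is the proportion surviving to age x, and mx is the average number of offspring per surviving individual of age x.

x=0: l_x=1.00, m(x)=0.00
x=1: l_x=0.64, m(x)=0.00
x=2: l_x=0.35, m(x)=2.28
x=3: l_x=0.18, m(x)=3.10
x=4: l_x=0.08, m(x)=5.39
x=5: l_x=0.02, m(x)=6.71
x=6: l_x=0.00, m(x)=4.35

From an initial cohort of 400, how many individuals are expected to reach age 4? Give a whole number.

Expected survivors = N0 · l_4 = 400 × 0.08 = 32 → 32

32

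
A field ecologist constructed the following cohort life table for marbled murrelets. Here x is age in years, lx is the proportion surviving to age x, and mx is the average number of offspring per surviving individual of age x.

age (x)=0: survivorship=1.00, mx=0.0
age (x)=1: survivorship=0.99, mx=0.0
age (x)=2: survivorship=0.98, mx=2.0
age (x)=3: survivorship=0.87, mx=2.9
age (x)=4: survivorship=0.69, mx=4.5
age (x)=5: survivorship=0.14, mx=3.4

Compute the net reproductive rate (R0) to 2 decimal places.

8.06

lx·mx by age: 0, 0, 1.96, 2.523, 3.105, 0.476
R0 = Σ lx·mx = 8.064 → 8.06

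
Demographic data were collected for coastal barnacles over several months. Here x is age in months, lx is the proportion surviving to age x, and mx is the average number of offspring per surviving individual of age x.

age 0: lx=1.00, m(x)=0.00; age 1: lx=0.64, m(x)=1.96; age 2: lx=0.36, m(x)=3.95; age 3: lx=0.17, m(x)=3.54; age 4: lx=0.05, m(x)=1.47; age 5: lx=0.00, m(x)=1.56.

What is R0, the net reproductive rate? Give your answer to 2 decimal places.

lx·mx by age: 0, 1.2544, 1.422, 0.6018, 0.0735, 0
R0 = Σ lx·mx = 3.3517 → 3.35

3.35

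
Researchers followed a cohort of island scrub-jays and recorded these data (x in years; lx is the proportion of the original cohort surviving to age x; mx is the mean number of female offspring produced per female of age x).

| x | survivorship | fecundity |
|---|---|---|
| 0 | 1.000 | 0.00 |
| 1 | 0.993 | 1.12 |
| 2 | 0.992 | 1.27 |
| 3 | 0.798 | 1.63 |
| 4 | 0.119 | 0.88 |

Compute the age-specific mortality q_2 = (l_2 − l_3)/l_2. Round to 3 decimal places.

q_2 = (l_2 − l_3) / l_2 = (0.992 − 0.798) / 0.992
     = 0.194 / 0.992 = 0.195565… → 0.196

0.196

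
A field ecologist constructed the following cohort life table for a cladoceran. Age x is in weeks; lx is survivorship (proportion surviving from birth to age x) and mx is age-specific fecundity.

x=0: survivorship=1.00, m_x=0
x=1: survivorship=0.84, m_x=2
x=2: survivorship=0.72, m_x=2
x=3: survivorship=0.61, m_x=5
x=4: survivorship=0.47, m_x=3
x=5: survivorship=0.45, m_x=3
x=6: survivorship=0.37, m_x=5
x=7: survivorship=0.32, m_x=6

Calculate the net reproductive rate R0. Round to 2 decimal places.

12.70

lx·mx by age: 0, 1.68, 1.44, 3.05, 1.41, 1.35, 1.85, 1.92
R0 = Σ lx·mx = 12.7 → 12.70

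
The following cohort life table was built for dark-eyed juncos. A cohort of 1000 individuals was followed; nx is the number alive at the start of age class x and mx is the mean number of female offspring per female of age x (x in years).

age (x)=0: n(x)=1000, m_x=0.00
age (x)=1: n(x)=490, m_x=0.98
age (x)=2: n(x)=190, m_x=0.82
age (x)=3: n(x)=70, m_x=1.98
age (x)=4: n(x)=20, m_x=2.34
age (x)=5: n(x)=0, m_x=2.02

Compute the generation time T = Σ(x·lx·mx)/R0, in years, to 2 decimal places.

1.70

lx = nx/n0 = nx/1000: 1, 0.49, 0.19, 0.07, 0.02, 0
lx·mx: 0, 0.4802, 0.1558, 0.1386, 0.0468, 0 → R0 = 0.8214
x·lx·mx: 0, 0.4802, 0.3116, 0.4158, 0.1872, 0 → Σ = 1.3948
T = 1.3948 / 0.8214 = 1.698076… → 1.70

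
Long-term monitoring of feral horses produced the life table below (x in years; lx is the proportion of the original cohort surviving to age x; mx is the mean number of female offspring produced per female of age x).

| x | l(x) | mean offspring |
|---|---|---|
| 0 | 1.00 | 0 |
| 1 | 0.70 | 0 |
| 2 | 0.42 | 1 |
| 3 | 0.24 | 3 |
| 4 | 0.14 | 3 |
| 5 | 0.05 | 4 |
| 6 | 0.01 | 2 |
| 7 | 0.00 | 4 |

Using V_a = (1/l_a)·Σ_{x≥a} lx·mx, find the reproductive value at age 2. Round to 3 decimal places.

4.238

lx·mx for x ≥ 2: 0.42, 0.72, 0.42, 0.2, 0.02, 0 → sum = 1.78
V_2 = 1.78 / l_2 = 1.78 / 0.42 = 4.238095… → 4.238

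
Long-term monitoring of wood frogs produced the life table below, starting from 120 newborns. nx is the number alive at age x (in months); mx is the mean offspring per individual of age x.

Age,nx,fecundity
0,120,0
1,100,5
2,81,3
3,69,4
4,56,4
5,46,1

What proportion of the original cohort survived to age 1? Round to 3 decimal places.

0.833

l_1 = n_1/n_0 = 100/120 = 0.833333… → 0.833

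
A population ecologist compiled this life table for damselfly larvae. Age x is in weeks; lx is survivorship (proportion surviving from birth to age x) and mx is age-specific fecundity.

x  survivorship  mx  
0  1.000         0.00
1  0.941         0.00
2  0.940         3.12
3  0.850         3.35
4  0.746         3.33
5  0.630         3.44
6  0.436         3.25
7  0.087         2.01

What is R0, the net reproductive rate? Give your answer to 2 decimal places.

lx·mx by age: 0, 0, 2.9328, 2.8475, 2.48418, 2.1672, 1.417, 0.17487
R0 = Σ lx·mx = 12.02355 → 12.02

12.02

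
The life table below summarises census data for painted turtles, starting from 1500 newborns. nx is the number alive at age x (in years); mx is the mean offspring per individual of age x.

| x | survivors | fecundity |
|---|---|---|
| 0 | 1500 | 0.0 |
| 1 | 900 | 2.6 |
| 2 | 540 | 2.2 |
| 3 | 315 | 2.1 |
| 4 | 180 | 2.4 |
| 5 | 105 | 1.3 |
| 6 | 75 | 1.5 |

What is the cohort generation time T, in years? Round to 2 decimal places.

2.01

lx = nx/n0 = nx/1500: 1, 0.6, 0.36, 0.21, 0.12, 0.07, 0.05
lx·mx: 0, 1.56, 0.792, 0.441, 0.288, 0.091, 0.075 → R0 = 3.247
x·lx·mx: 0, 1.56, 1.584, 1.323, 1.152, 0.455, 0.45 → Σ = 6.524
T = 6.524 / 3.247 = 2.009239… → 2.01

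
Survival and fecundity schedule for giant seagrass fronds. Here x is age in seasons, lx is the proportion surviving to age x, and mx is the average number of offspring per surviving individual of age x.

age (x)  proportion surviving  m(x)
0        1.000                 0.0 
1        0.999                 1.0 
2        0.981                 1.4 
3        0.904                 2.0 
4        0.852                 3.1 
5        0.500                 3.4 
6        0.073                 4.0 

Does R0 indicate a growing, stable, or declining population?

R0 = Σ lx·mx = 0 + 0.999 + 1.3734 + 1.808 + 2.6412 + 1.7 + 0.292 = 8.8136
R0 > 1, so the population is growing.

growing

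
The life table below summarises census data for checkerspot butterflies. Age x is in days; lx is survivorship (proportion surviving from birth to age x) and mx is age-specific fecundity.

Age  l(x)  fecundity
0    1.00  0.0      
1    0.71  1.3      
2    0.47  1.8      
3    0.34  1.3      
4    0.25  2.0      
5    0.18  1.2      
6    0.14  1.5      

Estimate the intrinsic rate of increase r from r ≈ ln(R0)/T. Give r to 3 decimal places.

R0 = Σ lx·mx = 0 + 0.923 + 0.846 + 0.442 + 0.5 + 0.216 + 0.21 = 3.137
Σ x·lx·mx = 8.281; T = 8.281/3.137 = 2.63978…
r ≈ ln(R0)/T = ln(3.137)/2.63978… = 0.43309… → 0.433

0.433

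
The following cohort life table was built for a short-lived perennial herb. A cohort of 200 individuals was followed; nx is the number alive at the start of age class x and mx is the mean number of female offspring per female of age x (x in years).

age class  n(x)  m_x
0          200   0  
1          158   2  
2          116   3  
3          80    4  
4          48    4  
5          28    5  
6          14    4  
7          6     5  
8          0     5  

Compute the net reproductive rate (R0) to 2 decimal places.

7.01

lx = nx/n0 = nx/200: 1, 0.79, 0.58, 0.4, 0.24, 0.14, 0.07, 0.03, 0
lx·mx by age: 0, 1.58, 1.74, 1.6, 0.96, 0.7, 0.28, 0.15, 0
R0 = Σ lx·mx = 7.01 → 7.01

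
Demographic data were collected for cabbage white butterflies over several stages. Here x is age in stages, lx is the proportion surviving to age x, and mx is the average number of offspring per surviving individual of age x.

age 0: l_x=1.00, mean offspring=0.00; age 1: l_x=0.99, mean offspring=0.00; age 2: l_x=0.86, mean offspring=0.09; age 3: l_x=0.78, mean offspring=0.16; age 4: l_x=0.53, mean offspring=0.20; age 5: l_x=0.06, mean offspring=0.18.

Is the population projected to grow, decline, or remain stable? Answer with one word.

R0 = Σ lx·mx = 0 + 0 + 0.0774 + 0.1248 + 0.106 + 0.0108 = 0.319
R0 < 1, so the population is declining.

declining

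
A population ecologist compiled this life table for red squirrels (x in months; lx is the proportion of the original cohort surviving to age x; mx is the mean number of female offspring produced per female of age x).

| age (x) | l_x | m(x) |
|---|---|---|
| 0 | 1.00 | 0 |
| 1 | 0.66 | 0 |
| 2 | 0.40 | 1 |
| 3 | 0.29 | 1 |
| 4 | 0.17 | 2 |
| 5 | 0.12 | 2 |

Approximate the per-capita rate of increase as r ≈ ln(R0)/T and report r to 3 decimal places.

0.072

R0 = Σ lx·mx = 0 + 0 + 0.4 + 0.29 + 0.34 + 0.24 = 1.27
Σ x·lx·mx = 4.23; T = 4.23/1.27 = 3.33071…
r ≈ ln(R0)/T = ln(1.27)/3.33071… = 0.07176… → 0.072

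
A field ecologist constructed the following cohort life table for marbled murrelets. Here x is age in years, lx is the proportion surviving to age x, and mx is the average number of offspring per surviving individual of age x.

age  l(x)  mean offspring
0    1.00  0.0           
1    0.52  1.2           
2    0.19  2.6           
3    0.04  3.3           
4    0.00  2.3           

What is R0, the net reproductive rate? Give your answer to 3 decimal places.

lx·mx by age: 0, 0.624, 0.494, 0.132, 0
R0 = Σ lx·mx = 1.25 → 1.250

1.250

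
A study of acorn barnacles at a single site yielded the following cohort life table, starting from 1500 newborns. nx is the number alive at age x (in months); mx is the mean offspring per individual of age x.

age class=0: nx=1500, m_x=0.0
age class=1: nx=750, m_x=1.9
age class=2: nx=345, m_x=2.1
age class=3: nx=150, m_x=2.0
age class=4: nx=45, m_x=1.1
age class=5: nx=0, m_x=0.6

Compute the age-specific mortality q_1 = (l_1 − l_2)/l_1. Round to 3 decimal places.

0.540

lx = nx/n0 = nx/1500: 1, 0.5, 0.23, 0.1, 0.03, 0
q_1 = (l_1 − l_2) / l_1 = (0.5 − 0.23) / 0.5
     = 0.27 / 0.5 = 0.54 → 0.540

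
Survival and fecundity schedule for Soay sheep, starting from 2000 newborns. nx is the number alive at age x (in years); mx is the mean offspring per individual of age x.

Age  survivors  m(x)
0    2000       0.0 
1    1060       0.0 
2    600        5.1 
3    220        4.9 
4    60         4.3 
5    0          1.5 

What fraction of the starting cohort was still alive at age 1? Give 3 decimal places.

l_1 = n_1/n_0 = 1060/2000 = 0.53 → 0.530

0.530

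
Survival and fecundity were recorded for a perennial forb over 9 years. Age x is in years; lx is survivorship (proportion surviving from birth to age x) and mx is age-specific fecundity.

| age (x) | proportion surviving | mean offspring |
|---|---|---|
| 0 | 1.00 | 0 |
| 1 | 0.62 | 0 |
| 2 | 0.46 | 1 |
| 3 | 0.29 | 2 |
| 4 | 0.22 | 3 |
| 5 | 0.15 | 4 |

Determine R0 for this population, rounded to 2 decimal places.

lx·mx by age: 0, 0, 0.46, 0.58, 0.66, 0.6
R0 = Σ lx·mx = 2.3 → 2.30

2.30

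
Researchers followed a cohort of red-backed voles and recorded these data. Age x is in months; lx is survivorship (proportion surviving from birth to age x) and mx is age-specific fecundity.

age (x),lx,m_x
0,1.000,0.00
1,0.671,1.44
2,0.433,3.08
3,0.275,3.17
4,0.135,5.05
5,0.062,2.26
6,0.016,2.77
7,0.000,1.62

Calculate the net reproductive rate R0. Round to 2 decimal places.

4.04

lx·mx by age: 0, 0.96624, 1.33364, 0.87175, 0.68175, 0.14012, 0.04432, 0
R0 = Σ lx·mx = 4.03782 → 4.04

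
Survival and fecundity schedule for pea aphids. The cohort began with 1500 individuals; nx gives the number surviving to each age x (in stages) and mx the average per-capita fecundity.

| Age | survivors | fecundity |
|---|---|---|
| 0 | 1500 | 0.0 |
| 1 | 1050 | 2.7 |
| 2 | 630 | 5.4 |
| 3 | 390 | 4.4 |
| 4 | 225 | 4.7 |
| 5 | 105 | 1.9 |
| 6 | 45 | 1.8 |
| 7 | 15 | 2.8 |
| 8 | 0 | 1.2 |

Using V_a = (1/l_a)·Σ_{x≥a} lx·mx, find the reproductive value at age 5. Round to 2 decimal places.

3.07

lx = nx/n0 = nx/1500: 1, 0.7, 0.42, 0.26, 0.15, 0.07, 0.03, 0.01, 0
lx·mx for x ≥ 5: 0.133, 0.054, 0.028, 0 → sum = 0.215
V_5 = 0.215 / l_5 = 0.215 / 0.07 = 3.071429… → 3.07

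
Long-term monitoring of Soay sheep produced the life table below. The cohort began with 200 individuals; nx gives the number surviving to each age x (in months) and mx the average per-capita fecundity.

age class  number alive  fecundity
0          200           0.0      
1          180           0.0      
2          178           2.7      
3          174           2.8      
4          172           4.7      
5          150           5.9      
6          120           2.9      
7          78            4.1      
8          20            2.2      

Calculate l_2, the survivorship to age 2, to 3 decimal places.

0.890

l_2 = n_2/n_0 = 178/200 = 0.89 → 0.890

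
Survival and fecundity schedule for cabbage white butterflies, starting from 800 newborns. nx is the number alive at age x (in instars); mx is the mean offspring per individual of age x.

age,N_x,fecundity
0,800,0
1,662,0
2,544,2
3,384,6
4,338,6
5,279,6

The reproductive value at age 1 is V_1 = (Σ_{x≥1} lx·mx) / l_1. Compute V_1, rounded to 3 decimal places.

10.716

lx = nx/n0 = nx/800: 1, 0.8275, 0.68, 0.48, 0.4225, 0.34875
lx·mx for x ≥ 1: 0, 1.36, 2.88, 2.535, 2.0925 → sum = 8.8675
V_1 = 8.8675 / l_1 = 8.8675 / 0.8275 = 10.716012… → 10.716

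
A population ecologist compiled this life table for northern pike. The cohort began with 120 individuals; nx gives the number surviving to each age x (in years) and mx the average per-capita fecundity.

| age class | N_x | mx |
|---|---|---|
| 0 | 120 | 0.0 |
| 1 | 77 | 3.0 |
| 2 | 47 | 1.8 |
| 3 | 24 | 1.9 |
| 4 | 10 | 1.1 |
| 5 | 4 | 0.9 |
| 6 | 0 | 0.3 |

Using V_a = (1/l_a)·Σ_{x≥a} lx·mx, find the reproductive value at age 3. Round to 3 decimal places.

lx = nx/n0 = nx/120: 1, 0.64167…, 0.39167…, 0.2, 0.08333…, 0.03333…, 0
lx·mx for x ≥ 3: 0.38, 0.091667…, 0.03…, 0 → sum = 0.501667…
V_3 = 0.501667… / l_3 = 0.501667… / 0.2 = 2.508333… → 2.508

2.508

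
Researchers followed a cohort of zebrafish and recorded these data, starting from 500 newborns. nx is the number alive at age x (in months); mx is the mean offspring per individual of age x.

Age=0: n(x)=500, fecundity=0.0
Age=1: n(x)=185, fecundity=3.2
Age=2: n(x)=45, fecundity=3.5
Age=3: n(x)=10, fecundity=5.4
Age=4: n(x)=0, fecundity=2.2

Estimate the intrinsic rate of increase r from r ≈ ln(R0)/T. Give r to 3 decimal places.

0.357

lx = nx/n0 = nx/500: 1, 0.37, 0.09, 0.02, 0
R0 = Σ lx·mx = 0 + 1.184 + 0.315 + 0.108 + 0 = 1.607
Σ x·lx·mx = 2.138; T = 2.138/1.607 = 1.33043…
r ≈ ln(R0)/T = ln(1.607)/1.33043… = 0.35655… → 0.357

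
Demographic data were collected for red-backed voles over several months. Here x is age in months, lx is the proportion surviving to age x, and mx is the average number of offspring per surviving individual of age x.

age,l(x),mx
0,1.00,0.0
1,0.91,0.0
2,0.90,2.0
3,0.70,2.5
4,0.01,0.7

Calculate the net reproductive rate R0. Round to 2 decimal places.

lx·mx by age: 0, 0, 1.8, 1.75, 0.007
R0 = Σ lx·mx = 3.557 → 3.56

3.56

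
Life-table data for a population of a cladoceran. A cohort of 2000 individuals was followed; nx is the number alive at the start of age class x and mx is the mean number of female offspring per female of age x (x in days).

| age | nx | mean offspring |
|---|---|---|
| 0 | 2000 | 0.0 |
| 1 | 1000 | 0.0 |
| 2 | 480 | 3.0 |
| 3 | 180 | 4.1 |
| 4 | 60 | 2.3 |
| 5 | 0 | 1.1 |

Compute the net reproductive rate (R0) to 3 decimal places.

1.158

lx = nx/n0 = nx/2000: 1, 0.5, 0.24, 0.09, 0.03, 0
lx·mx by age: 0, 0, 0.72, 0.369, 0.069, 0
R0 = Σ lx·mx = 1.158 → 1.158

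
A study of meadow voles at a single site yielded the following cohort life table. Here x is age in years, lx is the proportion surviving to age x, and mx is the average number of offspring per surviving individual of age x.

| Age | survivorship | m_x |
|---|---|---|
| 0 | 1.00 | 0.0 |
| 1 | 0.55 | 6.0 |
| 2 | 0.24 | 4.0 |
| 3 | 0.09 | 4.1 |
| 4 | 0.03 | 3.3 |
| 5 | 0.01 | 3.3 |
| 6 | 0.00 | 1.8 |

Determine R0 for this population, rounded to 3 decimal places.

4.761

lx·mx by age: 0, 3.3, 0.96, 0.369, 0.099, 0.033, 0
R0 = Σ lx·mx = 4.761 → 4.761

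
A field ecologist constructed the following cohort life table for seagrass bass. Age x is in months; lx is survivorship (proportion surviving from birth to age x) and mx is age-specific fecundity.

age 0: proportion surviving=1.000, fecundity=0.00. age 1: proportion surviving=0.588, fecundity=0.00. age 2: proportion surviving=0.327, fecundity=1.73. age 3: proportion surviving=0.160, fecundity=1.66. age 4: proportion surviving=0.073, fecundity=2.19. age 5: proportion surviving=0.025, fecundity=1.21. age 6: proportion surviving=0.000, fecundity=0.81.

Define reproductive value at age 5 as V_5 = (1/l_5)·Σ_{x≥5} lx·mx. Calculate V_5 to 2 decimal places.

lx·mx for x ≥ 5: 0.03025, 0 → sum = 0.03025
V_5 = 0.03025 / l_5 = 0.03025 / 0.025 = 1.21 → 1.21

1.21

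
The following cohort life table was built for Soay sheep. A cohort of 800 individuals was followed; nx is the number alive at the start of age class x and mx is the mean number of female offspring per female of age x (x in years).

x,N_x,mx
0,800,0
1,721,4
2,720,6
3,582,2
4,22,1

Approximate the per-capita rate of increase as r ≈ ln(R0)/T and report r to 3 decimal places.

1.305

lx = nx/n0 = nx/800: 1, 0.90125, 0.9, 0.7275, 0.0275
R0 = Σ lx·mx = 0 + 3.605 + 5.4 + 1.455 + 0.0275 = 10.4875
Σ x·lx·mx = 18.88; T = 18.88/10.4875 = 1.80024…
r ≈ ln(R0)/T = ln(10.4875)/1.80024… = 1.30548… → 1.305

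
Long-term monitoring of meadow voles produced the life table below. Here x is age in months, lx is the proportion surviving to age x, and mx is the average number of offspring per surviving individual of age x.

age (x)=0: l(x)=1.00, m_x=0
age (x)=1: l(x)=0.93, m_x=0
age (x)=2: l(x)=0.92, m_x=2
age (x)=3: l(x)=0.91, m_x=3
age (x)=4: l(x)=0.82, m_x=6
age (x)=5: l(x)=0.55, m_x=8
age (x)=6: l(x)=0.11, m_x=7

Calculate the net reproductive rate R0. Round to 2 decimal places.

lx·mx by age: 0, 0, 1.84, 2.73, 4.92, 4.4, 0.77
R0 = Σ lx·mx = 14.66 → 14.66

14.66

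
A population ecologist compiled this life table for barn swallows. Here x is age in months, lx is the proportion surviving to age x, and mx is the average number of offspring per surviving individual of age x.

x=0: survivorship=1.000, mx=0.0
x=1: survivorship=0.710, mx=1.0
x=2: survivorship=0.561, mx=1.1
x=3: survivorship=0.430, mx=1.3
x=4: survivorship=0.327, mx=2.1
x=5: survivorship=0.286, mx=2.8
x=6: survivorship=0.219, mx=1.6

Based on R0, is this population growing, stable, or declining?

growing

R0 = Σ lx·mx = 0 + 0.71 + 0.6171 + 0.559 + 0.6867 + 0.8008 + 0.3504 = 3.724
R0 > 1, so the population is growing.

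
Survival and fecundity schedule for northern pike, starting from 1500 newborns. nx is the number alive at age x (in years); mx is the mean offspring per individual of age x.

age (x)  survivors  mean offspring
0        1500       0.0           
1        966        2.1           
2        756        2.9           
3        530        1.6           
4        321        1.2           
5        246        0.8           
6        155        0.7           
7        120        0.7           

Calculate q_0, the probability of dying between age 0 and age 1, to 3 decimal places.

lx = nx/n0 = nx/1500: 1, 0.644, 0.504, 0.35333…, 0.214, 0.164, 0.10333…, 0.08
q_0 = (l_0 − l_1) / l_0 = (1 − 0.644) / 1
     = 0.356 / 1 = 0.356 → 0.356

0.356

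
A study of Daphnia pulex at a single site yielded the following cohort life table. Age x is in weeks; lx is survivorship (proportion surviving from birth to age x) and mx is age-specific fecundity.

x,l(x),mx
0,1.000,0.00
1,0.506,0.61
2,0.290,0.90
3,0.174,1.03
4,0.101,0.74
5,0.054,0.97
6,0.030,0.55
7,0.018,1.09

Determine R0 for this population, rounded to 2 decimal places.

0.91

lx·mx by age: 0, 0.30866, 0.261, 0.17922, 0.07474, 0.05238, 0.0165, 0.01962
R0 = Σ lx·mx = 0.91212 → 0.91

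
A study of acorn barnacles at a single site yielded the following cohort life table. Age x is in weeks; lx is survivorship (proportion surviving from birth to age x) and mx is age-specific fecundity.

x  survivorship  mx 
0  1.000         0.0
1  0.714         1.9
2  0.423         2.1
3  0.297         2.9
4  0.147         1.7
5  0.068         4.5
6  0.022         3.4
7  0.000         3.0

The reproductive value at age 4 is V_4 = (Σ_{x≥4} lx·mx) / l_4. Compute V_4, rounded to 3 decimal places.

4.290

lx·mx for x ≥ 4: 0.2499, 0.306, 0.0748, 0 → sum = 0.6307
V_4 = 0.6307 / l_4 = 0.6307 / 0.147 = 4.290476… → 4.290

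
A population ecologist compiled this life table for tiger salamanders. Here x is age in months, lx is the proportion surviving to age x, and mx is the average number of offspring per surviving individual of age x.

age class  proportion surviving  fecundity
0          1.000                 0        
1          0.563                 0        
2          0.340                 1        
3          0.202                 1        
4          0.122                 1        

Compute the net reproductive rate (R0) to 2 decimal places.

0.66

lx·mx by age: 0, 0, 0.34, 0.202, 0.122
R0 = Σ lx·mx = 0.664 → 0.66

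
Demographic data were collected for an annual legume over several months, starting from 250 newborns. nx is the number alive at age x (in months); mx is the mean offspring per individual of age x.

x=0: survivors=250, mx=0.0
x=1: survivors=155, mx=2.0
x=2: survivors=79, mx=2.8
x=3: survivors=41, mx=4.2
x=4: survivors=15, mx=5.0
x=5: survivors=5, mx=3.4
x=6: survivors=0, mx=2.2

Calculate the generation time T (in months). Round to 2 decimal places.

lx = nx/n0 = nx/250: 1, 0.62, 0.316, 0.164, 0.06, 0.02, 0
lx·mx: 0, 1.24, 0.8848, 0.6888, 0.3, 0.068, 0 → R0 = 3.1816
x·lx·mx: 0, 1.24, 1.7696, 2.0664, 1.2, 0.34, 0 → Σ = 6.616
T = 6.616 / 3.1816 = 2.079457… → 2.08

2.08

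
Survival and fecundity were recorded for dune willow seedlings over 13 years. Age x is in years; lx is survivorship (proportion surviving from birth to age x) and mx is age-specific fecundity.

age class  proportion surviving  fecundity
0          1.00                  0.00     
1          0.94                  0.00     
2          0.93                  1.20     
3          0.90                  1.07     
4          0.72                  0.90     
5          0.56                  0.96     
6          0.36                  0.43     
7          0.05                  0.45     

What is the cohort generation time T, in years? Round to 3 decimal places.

lx·mx: 0, 0, 1.116, 0.963, 0.648, 0.5376, 0.1548, 0.0225 → R0 = 3.4419
x·lx·mx: 0, 0, 2.232, 2.889, 2.592, 2.688, 0.9288, 0.1575 → Σ = 11.4873
T = 11.4873 / 3.4419 = 3.337488… → 3.337

3.337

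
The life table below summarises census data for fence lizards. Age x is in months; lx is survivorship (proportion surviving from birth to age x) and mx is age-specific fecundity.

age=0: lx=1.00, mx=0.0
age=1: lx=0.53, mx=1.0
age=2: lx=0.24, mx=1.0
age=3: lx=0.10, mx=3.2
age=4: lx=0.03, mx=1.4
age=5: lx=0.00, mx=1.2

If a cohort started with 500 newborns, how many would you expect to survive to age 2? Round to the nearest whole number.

120

Expected survivors = N0 · l_2 = 500 × 0.24 = 120 → 120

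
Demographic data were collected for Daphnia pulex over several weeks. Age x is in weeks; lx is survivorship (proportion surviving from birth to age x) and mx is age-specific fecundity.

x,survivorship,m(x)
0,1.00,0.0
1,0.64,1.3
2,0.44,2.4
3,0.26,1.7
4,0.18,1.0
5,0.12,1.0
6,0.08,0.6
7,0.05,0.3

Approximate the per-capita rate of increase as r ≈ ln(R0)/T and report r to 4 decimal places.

R0 = Σ lx·mx = 0 + 0.832 + 1.056 + 0.442 + 0.18 + 0.12 + 0.048 + 0.015 = 2.693
Σ x·lx·mx = 5.983; T = 5.983/2.693 = 2.22169…
r ≈ ln(R0)/T = ln(2.693)/2.22169… = 0.445903… → 0.4459

0.4459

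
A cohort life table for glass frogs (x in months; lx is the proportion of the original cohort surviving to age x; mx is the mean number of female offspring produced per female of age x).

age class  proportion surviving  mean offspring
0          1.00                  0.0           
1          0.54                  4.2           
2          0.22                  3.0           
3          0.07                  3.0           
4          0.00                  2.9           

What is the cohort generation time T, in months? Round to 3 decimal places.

1.344

lx·mx: 0, 2.268, 0.66, 0.21, 0 → R0 = 3.138
x·lx·mx: 0, 2.268, 1.32, 0.63, 0 → Σ = 4.218
T = 4.218 / 3.138 = 1.344168… → 1.344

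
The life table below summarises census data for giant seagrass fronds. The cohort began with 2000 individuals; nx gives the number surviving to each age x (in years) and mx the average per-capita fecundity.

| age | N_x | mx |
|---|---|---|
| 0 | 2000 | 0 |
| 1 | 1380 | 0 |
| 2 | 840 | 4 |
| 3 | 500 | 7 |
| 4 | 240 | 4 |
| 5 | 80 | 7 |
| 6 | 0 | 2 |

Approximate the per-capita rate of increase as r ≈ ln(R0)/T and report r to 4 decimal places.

0.5032

lx = nx/n0 = nx/2000: 1, 0.69, 0.42, 0.25, 0.12, 0.04, 0
R0 = Σ lx·mx = 0 + 0 + 1.68 + 1.75 + 0.48 + 0.28 + 0 = 4.19
Σ x·lx·mx = 11.93; T = 11.93/4.19 = 2.84726…
r ≈ ln(R0)/T = ln(4.19)/2.84726… = 0.503187… → 0.5032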